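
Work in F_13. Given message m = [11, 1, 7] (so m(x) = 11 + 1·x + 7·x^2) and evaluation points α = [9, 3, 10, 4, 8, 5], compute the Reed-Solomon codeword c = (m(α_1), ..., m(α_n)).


c = [2, 12, 6, 10, 12, 9]

Message polynomial: m(x) = 11 + 1·x + 7·x^2 (mod 13).
For each evaluation point α_i, compute m(α_i) mod 13:
  α_1 = 9: Horner steps 7 → 12 → 2, so m(9) = 2.
  α_2 = 3: Horner steps 7 → 9 → 12, so m(3) = 12.
  α_3 = 10: Horner steps 7 → 6 → 6, so m(10) = 6.
  α_4 = 4: Horner steps 7 → 3 → 10, so m(4) = 10.
  α_5 = 8: Horner steps 7 → 5 → 12, so m(8) = 12.
  α_6 = 5: Horner steps 7 → 10 → 9, so m(5) = 9.
Codeword c = [2, 12, 6, 10, 12, 9] ∈ F_13^6.


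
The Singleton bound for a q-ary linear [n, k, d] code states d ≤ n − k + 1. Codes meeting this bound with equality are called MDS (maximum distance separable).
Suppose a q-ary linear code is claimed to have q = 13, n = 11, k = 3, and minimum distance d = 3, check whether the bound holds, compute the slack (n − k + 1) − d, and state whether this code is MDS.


Singleton RHS = n − k + 1 = 9, slack = 6, bound satisfied, not MDS.

Singleton bound: d ≤ n − k + 1.
Here n = 11, k = 3, so n − k + 1 = 9.
Given d = 3, check d ≤ 9: YES.
Slack = (n − k + 1) − d = 6.
The code is NOT MDS (slack = 6 > 0).
Description: the claimed parameters are [11, 3, 3]_13; such a code would be non-MDS.


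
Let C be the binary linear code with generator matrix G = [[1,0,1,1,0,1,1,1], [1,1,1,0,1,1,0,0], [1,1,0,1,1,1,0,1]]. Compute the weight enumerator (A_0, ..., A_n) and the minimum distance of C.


Weight distribution: A_0 = 1, A_3 = 2, A_4 = 1, A_5 = 2, A_6 = 2. Minimum distance d = 3.

Enumerate all 2^3 = 8 messages m ∈ F_2^3.
For each, compute codeword c = mG in F_2^8, then tally its weight.
  m = 000 → c = 00000000, weight = 0.
  m = 100 → c = 10110111, weight = 6.
  m = 010 → c = 11101100, weight = 5.
  m = 110 → c = 01011011, weight = 5.
  m = 001 → c = 11011101, weight = 6.
  m = 101 → c = 01101010, weight = 4.
  m = 011 → c = 00110001, weight = 3.
  m = 111 → c = 10000110, weight = 3.
Tally weights:
  weight 0: 1 codewords.
  weight 3: 2 codewords.
  weight 4: 1 codewords.
  weight 5: 2 codewords.
  weight 6: 2 codewords.
Minimum distance d = smallest w > 0 with A_w > 0 = 3.
Sanity: Σ A_w = 8 = 2^3 = 8 ✓.


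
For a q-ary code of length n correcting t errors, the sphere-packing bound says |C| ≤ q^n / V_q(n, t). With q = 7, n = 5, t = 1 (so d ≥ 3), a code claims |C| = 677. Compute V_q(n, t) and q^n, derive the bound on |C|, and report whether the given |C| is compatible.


V_q(n, t) = 31, q^n = 16807, Hamming bound = 542, |C| = 677 > bound (violated).

Step 1: Compute V_q(n, t) = Σ_{j=0}^1 C(n, j) (q−1)^j.
  j = 0: C(5,0)·(6)^0 = 1·1 = 1.
  j = 1: C(5,1)·(6)^1 = 5·6 = 30.
  V_q(n, t) = 1 + 30 = 31.
Step 2: q^n = 7^5 = 16807.
Step 3: Hamming bound ⌊q^n / V_q(n,t)⌋ = ⌊16807/31⌋ = 542.
Step 4: Compare |C| = 677 to 542: violated.
The claimed |C| lies above the Hamming bound, so no 7-ary code of length 5 with d ≥ 3 can have 677 codewords.


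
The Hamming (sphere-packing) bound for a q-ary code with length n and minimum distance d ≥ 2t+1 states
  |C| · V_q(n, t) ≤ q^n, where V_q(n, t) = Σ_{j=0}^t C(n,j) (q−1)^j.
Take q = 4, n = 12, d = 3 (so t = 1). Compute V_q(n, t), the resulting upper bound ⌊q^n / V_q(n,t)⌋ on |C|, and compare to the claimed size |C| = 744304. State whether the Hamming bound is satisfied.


V_q(n, t) = 37, q^n = 16777216, Hamming bound = 453438, |C| = 744304 > bound (violated).

Step 1: Compute V_q(n, t) = Σ_{j=0}^1 C(n, j) (q−1)^j.
  j = 0: C(12,0)·(3)^0 = 1·1 = 1.
  j = 1: C(12,1)·(3)^1 = 12·3 = 36.
  V_q(n, t) = 1 + 36 = 37.
Step 2: q^n = 4^12 = 16777216.
Step 3: Hamming bound ⌊q^n / V_q(n,t)⌋ = ⌊16777216/37⌋ = 453438.
Step 4: Compare |C| = 744304 to 453438: violated.
The claimed |C| lies above the Hamming bound, so no 4-ary code of length 12 with d ≥ 3 can have 744304 codewords.


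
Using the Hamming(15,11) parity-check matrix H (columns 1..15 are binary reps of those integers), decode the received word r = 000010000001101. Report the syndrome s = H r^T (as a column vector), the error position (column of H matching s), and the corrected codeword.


s = (1, 0, 1, 1)^T, error position = 11, corrected codeword c = 000010000011101

Compute s = H r^T mod 2 one row at a time:
  s_1 = 0 + 0 + 0 + 0 + 1 + 1 + 0 + 1 = 3 ≡ 1 (mod 2).
  s_2 = 0 + 1 + 0 + 0 + 1 + 1 + 0 + 1 = 4 ≡ 0 (mod 2).
  s_3 = 0 + 0 + 0 + 0 + 0 + 0 + 0 + 1 = 1 ≡ 1 (mod 2).
  s_4 = 0 + 0 + 1 + 0 + 0 + 0 + 1 + 1 = 3 ≡ 1 (mod 2).
s = (1, 0, 1, 1)^T — this equals column 11 of H (binary 1011), so error is at position 11.
Correct: flip bit 11 of r = 000010000001101 to get c = 000010000011101.


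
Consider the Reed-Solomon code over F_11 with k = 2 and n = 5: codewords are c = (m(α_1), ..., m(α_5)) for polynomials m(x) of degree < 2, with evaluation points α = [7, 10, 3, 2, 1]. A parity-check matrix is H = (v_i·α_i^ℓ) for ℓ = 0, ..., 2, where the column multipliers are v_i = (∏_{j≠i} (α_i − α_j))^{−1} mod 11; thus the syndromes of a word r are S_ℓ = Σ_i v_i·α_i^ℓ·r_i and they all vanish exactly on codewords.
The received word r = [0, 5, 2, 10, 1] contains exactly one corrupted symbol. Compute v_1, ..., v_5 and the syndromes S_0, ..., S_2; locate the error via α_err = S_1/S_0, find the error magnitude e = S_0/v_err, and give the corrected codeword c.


S = (5, 4, 1), error at position 3, error magnitude e = 5, c = [0, 5, 8, 10, 1].

Step 1: column multipliers v_i = (∏_{j≠i}(α_i − α_j))^{−1} mod 11.
  i = 1 (α = 7): (7−10)(7−3)(7−2)(7−1) = (−3)·4·5·6 = −360 ≡ 3, so v_1 = 3^{−1} = 4 (mod 11).
  i = 2 (α = 10): (10−7)(10−3)(10−2)(10−1) = 3·7·8·9 = 1512 ≡ 5, so v_2 = 5^{−1} = 9 (mod 11).
  i = 3 (α = 3): (3−7)(3−10)(3−2)(3−1) = (−4)·(−7)·1·2 = 56 ≡ 1, so v_3 = 1^{−1} = 1 (mod 11).
  i = 4 (α = 2): (2−7)(2−10)(2−3)(2−1) = (−5)·(−8)·(−1)·1 = −40 ≡ 4, so v_4 = 4^{−1} = 3 (mod 11).
  i = 5 (α = 1): (1−7)(1−10)(1−3)(1−2) = (−6)·(−9)·(−2)·(−1) = 108 ≡ 9, so v_5 = 9^{−1} = 5 (mod 11).
  v = [4, 9, 1, 3, 5].
Step 2: syndromes of r = [0, 5, 2, 10, 1] (all sums mod 11).
  S_0 = Σ v_i r_i = 4·0 + 9·5 + 1·2 + 3·10 + 5·1 = 82 ≡ 5.
  S_1 = Σ v_i α_i r_i = 4·7·0 + 9·10·5 + 1·3·2 + 3·2·10 + 5·1·1 = 521 ≡ 4.
  α_i^2 mod 11 = [5, 1, 9, 4, 1].
  S_2 = Σ v_i α_i^2 r_i = 4·5·0 + 9·1·5 + 1·9·2 + 3·4·10 + 5·1·1 = 188 ≡ 1.
  S = (5, 4, 1) ≠ 0, so r is not a codeword (an error is present).
Step 3: locate the error. For a single error e at position i, S_ℓ = v_i·e·α_i^ℓ, so α_err = S_1/S_0.
  S_0^{−1} = 5^{−1} = 9 (mod 11), so α_err = 4·9 = 36 ≡ 3 = α_3. Error position i = 3.
  Consistency check: S_2/S_1 = 1·3 = 3 ≡ 3 = α_err ✓ (single-error assumption holds).
Step 4: error magnitude e = S_0/v_3 = S_0·∏_{j≠3}(α_3 − α_j) = 5·1 = 5 ≡ 5 (mod 11).
Step 5: correct position 3: c_3 = r_3 − e = 2 − 5 ≡ 8 (mod 11). Hence c = [0, 5, 8, 10, 1].
  Check: interpolating c through the α_i gives m(x) = 3 + 9·x (degree < 2) with m(α_i) = c_i for every i, so c is indeed a codeword.


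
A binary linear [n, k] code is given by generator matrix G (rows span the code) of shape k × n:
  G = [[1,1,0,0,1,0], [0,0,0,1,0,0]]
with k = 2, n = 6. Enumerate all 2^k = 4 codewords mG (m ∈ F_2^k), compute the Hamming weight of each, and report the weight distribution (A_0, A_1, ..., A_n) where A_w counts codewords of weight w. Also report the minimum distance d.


Weight distribution: A_0 = 1, A_1 = 1, A_3 = 1, A_4 = 1. Minimum distance d = 1.

Enumerate all 2^2 = 4 messages m ∈ F_2^2.
For each, compute codeword c = mG in F_2^6, then tally its weight.
  m = 00 → c = 000000, weight = 0.
  m = 10 → c = 110010, weight = 3.
  m = 01 → c = 000100, weight = 1.
  m = 11 → c = 110110, weight = 4.
Tally weights:
  weight 0: 1 codewords.
  weight 1: 1 codewords.
  weight 3: 1 codewords.
  weight 4: 1 codewords.
Minimum distance d = smallest w > 0 with A_w > 0 = 1.
Sanity: Σ A_w = 4 = 2^2 = 4 ✓.


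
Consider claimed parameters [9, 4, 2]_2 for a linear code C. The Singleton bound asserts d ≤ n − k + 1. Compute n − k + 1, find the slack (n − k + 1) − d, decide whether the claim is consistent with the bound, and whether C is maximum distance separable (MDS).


Singleton RHS = n − k + 1 = 6, slack = 4, bound satisfied, not MDS.

Singleton bound: d ≤ n − k + 1.
Here n = 9, k = 4, so n − k + 1 = 6.
Given d = 2, check d ≤ 6: YES.
Slack = (n − k + 1) − d = 4.
The code is NOT MDS (slack = 4 > 0).
Description: the claimed parameters are [9, 4, 2]_2; such a code would be non-MDS.


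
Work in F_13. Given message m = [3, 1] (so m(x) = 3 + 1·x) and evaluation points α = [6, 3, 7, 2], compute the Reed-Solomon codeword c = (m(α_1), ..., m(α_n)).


c = [9, 6, 10, 5]

Message polynomial: m(x) = 3 + 1·x (mod 13).
For each evaluation point α_i, compute m(α_i) mod 13:
  α_1 = 6: Horner steps 1 → 9, so m(6) = 9.
  α_2 = 3: Horner steps 1 → 6, so m(3) = 6.
  α_3 = 7: Horner steps 1 → 10, so m(7) = 10.
  α_4 = 2: Horner steps 1 → 5, so m(2) = 5.
Codeword c = [9, 6, 10, 5] ∈ F_13^4.


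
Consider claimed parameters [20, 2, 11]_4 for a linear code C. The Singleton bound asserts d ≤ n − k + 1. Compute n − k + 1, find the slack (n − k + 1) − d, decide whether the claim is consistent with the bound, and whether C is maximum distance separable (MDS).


Singleton RHS = n − k + 1 = 19, slack = 8, bound satisfied, not MDS.

Singleton bound: d ≤ n − k + 1.
Here n = 20, k = 2, so n − k + 1 = 19.
Given d = 11, check d ≤ 19: YES.
Slack = (n − k + 1) − d = 8.
The code is NOT MDS (slack = 8 > 0).
Description: the claimed parameters are [20, 2, 11]_4; such a code would be non-MDS.


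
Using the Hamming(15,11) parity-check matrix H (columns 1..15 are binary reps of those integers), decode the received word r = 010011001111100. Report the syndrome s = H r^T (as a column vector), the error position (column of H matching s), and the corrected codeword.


s = (1, 0, 0, 0)^T, error position = 8, corrected codeword c = 010011011111100

Compute s = H r^T mod 2 one row at a time:
  s_1 = 0 + 1 + 1 + 1 + 1 + 1 + 0 + 0 = 5 ≡ 1 (mod 2).
  s_2 = 0 + 1 + 1 + 0 + 1 + 1 + 0 + 0 = 4 ≡ 0 (mod 2).
  s_3 = 1 + 0 + 1 + 0 + 1 + 1 + 0 + 0 = 4 ≡ 0 (mod 2).
  s_4 = 0 + 0 + 1 + 0 + 1 + 1 + 1 + 0 = 4 ≡ 0 (mod 2).
s = (1, 0, 0, 0)^T — this equals column 8 of H (binary 1000), so error is at position 8.
Correct: flip bit 8 of r = 010011001111100 to get c = 010011011111100.


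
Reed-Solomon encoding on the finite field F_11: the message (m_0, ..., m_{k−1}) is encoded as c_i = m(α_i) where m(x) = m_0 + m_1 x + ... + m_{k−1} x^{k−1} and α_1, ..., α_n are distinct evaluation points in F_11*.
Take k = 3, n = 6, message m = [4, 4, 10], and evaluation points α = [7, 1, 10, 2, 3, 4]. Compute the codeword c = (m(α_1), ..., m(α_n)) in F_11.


c = [5, 7, 10, 8, 7, 4]

Message polynomial: m(x) = 4 + 4·x + 10·x^2 (mod 11).
For each evaluation point α_i, compute m(α_i) mod 11:
  α_1 = 7: Horner steps 10 → 8 → 5, so m(7) = 5.
  α_2 = 1: Horner steps 10 → 3 → 7, so m(1) = 7.
  α_3 = 10: Horner steps 10 → 5 → 10, so m(10) = 10.
  α_4 = 2: Horner steps 10 → 2 → 8, so m(2) = 8.
  α_5 = 3: Horner steps 10 → 1 → 7, so m(3) = 7.
  α_6 = 4: Horner steps 10 → 0 → 4, so m(4) = 4.
Codeword c = [5, 7, 10, 8, 7, 4] ∈ F_11^6.


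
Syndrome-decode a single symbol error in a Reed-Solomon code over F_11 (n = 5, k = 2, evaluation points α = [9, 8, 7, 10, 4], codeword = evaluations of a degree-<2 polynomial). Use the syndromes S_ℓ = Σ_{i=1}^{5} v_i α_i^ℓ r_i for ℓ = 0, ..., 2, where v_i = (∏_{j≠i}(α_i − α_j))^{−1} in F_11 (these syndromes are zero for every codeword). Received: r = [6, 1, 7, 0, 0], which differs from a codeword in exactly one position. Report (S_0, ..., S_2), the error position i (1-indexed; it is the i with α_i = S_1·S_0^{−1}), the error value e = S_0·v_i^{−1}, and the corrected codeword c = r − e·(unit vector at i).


S = (1, 4, 5), error at position 5, error magnitude e = 8, c = [6, 1, 7, 0, 3].

Step 1: column multipliers v_i = (∏_{j≠i}(α_i − α_j))^{−1} mod 11.
  i = 1 (α = 9): (9−8)(9−7)(9−10)(9−4) = 1·2·(−1)·5 = −10 ≡ 1, so v_1 = 1^{−1} = 1 (mod 11).
  i = 2 (α = 8): (8−9)(8−7)(8−10)(8−4) = (−1)·1·(−2)·4 = 8 ≡ 8, so v_2 = 8^{−1} = 7 (mod 11).
  i = 3 (α = 7): (7−9)(7−8)(7−10)(7−4) = (−2)·(−1)·(−3)·3 = −18 ≡ 4, so v_3 = 4^{−1} = 3 (mod 11).
  i = 4 (α = 10): (10−9)(10−8)(10−7)(10−4) = 1·2·3·6 = 36 ≡ 3, so v_4 = 3^{−1} = 4 (mod 11).
  i = 5 (α = 4): (4−9)(4−8)(4−7)(4−10) = (−5)·(−4)·(−3)·(−6) = 360 ≡ 8, so v_5 = 8^{−1} = 7 (mod 11).
  v = [1, 7, 3, 4, 7].
Step 2: syndromes of r = [6, 1, 7, 0, 0] (all sums mod 11).
  S_0 = Σ v_i r_i = 1·6 + 7·1 + 3·7 + 4·0 + 7·0 = 34 ≡ 1.
  S_1 = Σ v_i α_i r_i = 1·9·6 + 7·8·1 + 3·7·7 + 4·10·0 + 7·4·0 = 257 ≡ 4.
  α_i^2 mod 11 = [4, 9, 5, 1, 5].
  S_2 = Σ v_i α_i^2 r_i = 1·4·6 + 7·9·1 + 3·5·7 + 4·1·0 + 7·5·0 = 192 ≡ 5.
  S = (1, 4, 5) ≠ 0, so r is not a codeword (an error is present).
Step 3: locate the error. For a single error e at position i, S_ℓ = v_i·e·α_i^ℓ, so α_err = S_1/S_0.
  S_0^{−1} = 1^{−1} = 1 (mod 11), so α_err = 4·1 = 4 ≡ 4 = α_5. Error position i = 5.
  Consistency check: S_2/S_1 = 5·3 = 15 ≡ 4 = α_err ✓ (single-error assumption holds).
Step 4: error magnitude e = S_0/v_5 = S_0·∏_{j≠5}(α_5 − α_j) = 1·8 = 8 ≡ 8 (mod 11).
Step 5: correct position 5: c_5 = r_5 − e = 0 − 8 ≡ 3 (mod 11). Hence c = [6, 1, 7, 0, 3].
  Check: interpolating c through the α_i gives m(x) = 5 + 5·x (degree < 2) with m(α_i) = c_i for every i, so c is indeed a codeword.


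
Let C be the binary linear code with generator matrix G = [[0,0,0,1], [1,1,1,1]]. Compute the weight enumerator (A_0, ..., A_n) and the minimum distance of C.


Weight distribution: A_0 = 1, A_1 = 1, A_3 = 1, A_4 = 1. Minimum distance d = 1.

Enumerate all 2^2 = 4 messages m ∈ F_2^2.
For each, compute codeword c = mG in F_2^4, then tally its weight.
  m = 00 → c = 0000, weight = 0.
  m = 10 → c = 0001, weight = 1.
  m = 01 → c = 1111, weight = 4.
  m = 11 → c = 1110, weight = 3.
Tally weights:
  weight 0: 1 codewords.
  weight 1: 1 codewords.
  weight 3: 1 codewords.
  weight 4: 1 codewords.
Minimum distance d = smallest w > 0 with A_w > 0 = 1.
Sanity: Σ A_w = 4 = 2^2 = 4 ✓.


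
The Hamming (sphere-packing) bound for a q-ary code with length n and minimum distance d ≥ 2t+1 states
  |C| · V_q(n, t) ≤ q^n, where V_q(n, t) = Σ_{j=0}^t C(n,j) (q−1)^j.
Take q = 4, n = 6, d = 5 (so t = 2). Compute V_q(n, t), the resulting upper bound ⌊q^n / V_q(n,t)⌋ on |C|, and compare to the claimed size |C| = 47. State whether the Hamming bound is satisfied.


V_q(n, t) = 154, q^n = 4096, Hamming bound = 26, |C| = 47 > bound (violated).

Step 1: Compute V_q(n, t) = Σ_{j=0}^2 C(n, j) (q−1)^j.
  j = 0: C(6,0)·(3)^0 = 1·1 = 1.
  j = 1: C(6,1)·(3)^1 = 6·3 = 18.
  j = 2: C(6,2)·(3)^2 = 15·9 = 135.
  V_q(n, t) = 1 + 18 + 135 = 154.
Step 2: q^n = 4^6 = 4096.
Step 3: Hamming bound ⌊q^n / V_q(n,t)⌋ = ⌊4096/154⌋ = 26.
Step 4: Compare |C| = 47 to 26: violated.
The claimed |C| lies above the Hamming bound, so no 4-ary code of length 6 with d ≥ 5 can have 47 codewords.


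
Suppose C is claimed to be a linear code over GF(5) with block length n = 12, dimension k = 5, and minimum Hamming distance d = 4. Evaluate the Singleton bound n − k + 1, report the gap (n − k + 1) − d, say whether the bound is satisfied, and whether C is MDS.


Singleton RHS = n − k + 1 = 8, slack = 4, bound satisfied, not MDS.

Singleton bound: d ≤ n − k + 1.
Here n = 12, k = 5, so n − k + 1 = 8.
Given d = 4, check d ≤ 8: YES.
Slack = (n − k + 1) − d = 4.
The code is NOT MDS (slack = 4 > 0).
Description: the claimed parameters are [12, 5, 4]_5; such a code would be non-MDS.


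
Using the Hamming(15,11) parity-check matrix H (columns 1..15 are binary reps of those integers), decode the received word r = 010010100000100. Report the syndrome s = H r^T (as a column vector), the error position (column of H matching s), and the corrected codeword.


s = (1, 1, 0, 1)^T, error position = 13, corrected codeword c = 010010100000000

Compute s = H r^T mod 2 one row at a time:
  s_1 = 0 + 0 + 0 + 0 + 0 + 1 + 0 + 0 = 1 ≡ 1 (mod 2).
  s_2 = 0 + 1 + 0 + 1 + 0 + 1 + 0 + 0 = 3 ≡ 1 (mod 2).
  s_3 = 1 + 0 + 0 + 1 + 0 + 0 + 0 + 0 = 2 ≡ 0 (mod 2).
  s_4 = 0 + 0 + 1 + 1 + 0 + 0 + 1 + 0 = 3 ≡ 1 (mod 2).
s = (1, 1, 0, 1)^T — this equals column 13 of H (binary 1101), so error is at position 13.
Correct: flip bit 13 of r = 010010100000100 to get c = 010010100000000.


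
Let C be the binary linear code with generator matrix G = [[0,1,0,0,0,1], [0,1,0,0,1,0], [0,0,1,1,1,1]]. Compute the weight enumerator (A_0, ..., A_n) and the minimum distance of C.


Weight distribution: A_0 = 1, A_2 = 4, A_4 = 3. Minimum distance d = 2.

Enumerate all 2^3 = 8 messages m ∈ F_2^3.
For each, compute codeword c = mG in F_2^6, then tally its weight.
  m = 000 → c = 000000, weight = 0.
  m = 100 → c = 010001, weight = 2.
  m = 010 → c = 010010, weight = 2.
  m = 110 → c = 000011, weight = 2.
  m = 001 → c = 001111, weight = 4.
  m = 101 → c = 011110, weight = 4.
  m = 011 → c = 011101, weight = 4.
  m = 111 → c = 001100, weight = 2.
Tally weights:
  weight 0: 1 codewords.
  weight 2: 4 codewords.
  weight 4: 3 codewords.
Minimum distance d = smallest w > 0 with A_w > 0 = 2.
Sanity: Σ A_w = 8 = 2^3 = 8 ✓.


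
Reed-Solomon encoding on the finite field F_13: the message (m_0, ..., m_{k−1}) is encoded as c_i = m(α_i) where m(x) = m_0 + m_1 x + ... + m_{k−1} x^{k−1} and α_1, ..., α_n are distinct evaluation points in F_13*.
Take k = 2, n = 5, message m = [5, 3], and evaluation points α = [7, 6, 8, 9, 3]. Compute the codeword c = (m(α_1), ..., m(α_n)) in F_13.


c = [0, 10, 3, 6, 1]

Message polynomial: m(x) = 5 + 3·x (mod 13).
For each evaluation point α_i, compute m(α_i) mod 13:
  α_1 = 7: Horner steps 3 → 0, so m(7) = 0.
  α_2 = 6: Horner steps 3 → 10, so m(6) = 10.
  α_3 = 8: Horner steps 3 → 3, so m(8) = 3.
  α_4 = 9: Horner steps 3 → 6, so m(9) = 6.
  α_5 = 3: Horner steps 3 → 1, so m(3) = 1.
Codeword c = [0, 10, 3, 6, 1] ∈ F_13^5.


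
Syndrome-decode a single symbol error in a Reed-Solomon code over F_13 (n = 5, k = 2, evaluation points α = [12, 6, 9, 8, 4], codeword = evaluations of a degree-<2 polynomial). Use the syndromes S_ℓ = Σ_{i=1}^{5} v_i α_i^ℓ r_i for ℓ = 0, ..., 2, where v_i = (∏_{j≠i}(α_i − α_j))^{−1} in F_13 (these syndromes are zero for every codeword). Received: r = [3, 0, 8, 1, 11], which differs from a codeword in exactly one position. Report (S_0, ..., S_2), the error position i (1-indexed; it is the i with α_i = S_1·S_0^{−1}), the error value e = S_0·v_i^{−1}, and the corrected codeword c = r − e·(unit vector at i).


S = (8, 6, 11), error at position 5, error magnitude e = 12, c = [3, 0, 8, 1, 12].

Step 1: column multipliers v_i = (∏_{j≠i}(α_i − α_j))^{−1} mod 13.
  i = 1 (α = 12): (12−6)(12−9)(12−8)(12−4) = 6·3·4·8 = 576 ≡ 4, so v_1 = 4^{−1} = 10 (mod 13).
  i = 2 (α = 6): (6−12)(6−9)(6−8)(6−4) = (−6)·(−3)·(−2)·2 = −72 ≡ 6, so v_2 = 6^{−1} = 11 (mod 13).
  i = 3 (α = 9): (9−12)(9−6)(9−8)(9−4) = (−3)·3·1·5 = −45 ≡ 7, so v_3 = 7^{−1} = 2 (mod 13).
  i = 4 (α = 8): (8−12)(8−6)(8−9)(8−4) = (−4)·2·(−1)·4 = 32 ≡ 6, so v_4 = 6^{−1} = 11 (mod 13).
  i = 5 (α = 4): (4−12)(4−6)(4−9)(4−8) = (−8)·(−2)·(−5)·(−4) = 320 ≡ 8, so v_5 = 8^{−1} = 5 (mod 13).
  v = [10, 11, 2, 11, 5].
Step 2: syndromes of r = [3, 0, 8, 1, 11] (all sums mod 13).
  S_0 = Σ v_i r_i = 10·3 + 11·0 + 2·8 + 11·1 + 5·11 = 112 ≡ 8.
  S_1 = Σ v_i α_i r_i = 10·12·3 + 11·6·0 + 2·9·8 + 11·8·1 + 5·4·11 = 812 ≡ 6.
  α_i^2 mod 13 = [1, 10, 3, 12, 3].
  S_2 = Σ v_i α_i^2 r_i = 10·1·3 + 11·10·0 + 2·3·8 + 11·12·1 + 5·3·11 = 375 ≡ 11.
  S = (8, 6, 11) ≠ 0, so r is not a codeword (an error is present).
Step 3: locate the error. For a single error e at position i, S_ℓ = v_i·e·α_i^ℓ, so α_err = S_1/S_0.
  S_0^{−1} = 8^{−1} = 5 (mod 13), so α_err = 6·5 = 30 ≡ 4 = α_5. Error position i = 5.
  Consistency check: S_2/S_1 = 11·11 = 121 ≡ 4 = α_err ✓ (single-error assumption holds).
Step 4: error magnitude e = S_0/v_5 = S_0·∏_{j≠5}(α_5 − α_j) = 8·8 = 64 ≡ 12 (mod 13).
Step 5: correct position 5: c_5 = r_5 − e = 11 − 12 ≡ 12 (mod 13). Hence c = [3, 0, 8, 1, 12].
  Check: interpolating c through the α_i gives m(x) = 10 + 7·x (degree < 2) with m(α_i) = c_i for every i, so c is indeed a codeword.


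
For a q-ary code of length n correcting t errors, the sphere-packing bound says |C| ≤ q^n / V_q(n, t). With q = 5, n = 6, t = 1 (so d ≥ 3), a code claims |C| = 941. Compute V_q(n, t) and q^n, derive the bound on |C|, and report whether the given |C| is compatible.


V_q(n, t) = 25, q^n = 15625, Hamming bound = 625, |C| = 941 > bound (violated).

Step 1: Compute V_q(n, t) = Σ_{j=0}^1 C(n, j) (q−1)^j.
  j = 0: C(6,0)·(4)^0 = 1·1 = 1.
  j = 1: C(6,1)·(4)^1 = 6·4 = 24.
  V_q(n, t) = 1 + 24 = 25.
Step 2: q^n = 5^6 = 15625.
Step 3: Hamming bound ⌊q^n / V_q(n,t)⌋ = ⌊15625/25⌋ = 625.
Step 4: Compare |C| = 941 to 625: violated.
The claimed |C| lies above the Hamming bound, so no 5-ary code of length 6 with d ≥ 3 can have 941 codewords.


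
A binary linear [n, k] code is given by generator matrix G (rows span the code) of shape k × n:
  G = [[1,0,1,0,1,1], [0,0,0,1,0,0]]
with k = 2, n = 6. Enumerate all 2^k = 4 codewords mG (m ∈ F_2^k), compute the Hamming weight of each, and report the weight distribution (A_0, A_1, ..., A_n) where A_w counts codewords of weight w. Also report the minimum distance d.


Weight distribution: A_0 = 1, A_1 = 1, A_4 = 1, A_5 = 1. Minimum distance d = 1.

Enumerate all 2^2 = 4 messages m ∈ F_2^2.
For each, compute codeword c = mG in F_2^6, then tally its weight.
  m = 00 → c = 000000, weight = 0.
  m = 10 → c = 101011, weight = 4.
  m = 01 → c = 000100, weight = 1.
  m = 11 → c = 101111, weight = 5.
Tally weights:
  weight 0: 1 codewords.
  weight 1: 1 codewords.
  weight 4: 1 codewords.
  weight 5: 1 codewords.
Minimum distance d = smallest w > 0 with A_w > 0 = 1.
Sanity: Σ A_w = 4 = 2^2 = 4 ✓.


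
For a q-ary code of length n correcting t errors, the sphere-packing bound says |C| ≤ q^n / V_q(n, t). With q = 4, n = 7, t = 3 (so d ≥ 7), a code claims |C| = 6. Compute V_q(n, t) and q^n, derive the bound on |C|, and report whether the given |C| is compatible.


V_q(n, t) = 1156, q^n = 16384, Hamming bound = 14, |C| = 6 ≤ bound (satisfied).

Step 1: Compute V_q(n, t) = Σ_{j=0}^3 C(n, j) (q−1)^j.
  j = 0: C(7,0)·(3)^0 = 1·1 = 1.
  j = 1: C(7,1)·(3)^1 = 7·3 = 21.
  j = 2: C(7,2)·(3)^2 = 21·9 = 189.
  j = 3: C(7,3)·(3)^3 = 35·27 = 945.
  V_q(n, t) = 1 + 21 + 189 + 945 = 1156.
Step 2: q^n = 4^7 = 16384.
Step 3: Hamming bound ⌊q^n / V_q(n,t)⌋ = ⌊16384/1156⌋ = 14.
Step 4: Compare |C| = 6 to 14: satisfied.
The claimed |C| lies below the Hamming bound.


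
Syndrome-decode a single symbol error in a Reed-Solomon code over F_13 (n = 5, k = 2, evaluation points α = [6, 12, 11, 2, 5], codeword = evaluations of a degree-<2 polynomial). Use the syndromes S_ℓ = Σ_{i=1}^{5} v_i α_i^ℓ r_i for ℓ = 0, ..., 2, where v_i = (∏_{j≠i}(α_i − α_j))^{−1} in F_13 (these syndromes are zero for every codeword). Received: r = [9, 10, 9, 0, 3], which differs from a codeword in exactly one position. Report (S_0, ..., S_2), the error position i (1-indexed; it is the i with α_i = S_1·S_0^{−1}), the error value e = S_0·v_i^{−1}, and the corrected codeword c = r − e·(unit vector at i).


S = (6, 10, 8), error at position 1, error magnitude e = 5, c = [4, 10, 9, 0, 3].

Step 1: column multipliers v_i = (∏_{j≠i}(α_i − α_j))^{−1} mod 13.
  i = 1 (α = 6): (6−12)(6−11)(6−2)(6−5) = (−6)·(−5)·4·1 = 120 ≡ 3, so v_1 = 3^{−1} = 9 (mod 13).
  i = 2 (α = 12): (12−6)(12−11)(12−2)(12−5) = 6·1·10·7 = 420 ≡ 4, so v_2 = 4^{−1} = 10 (mod 13).
  i = 3 (α = 11): (11−6)(11−12)(11−2)(11−5) = 5·(−1)·9·6 = −270 ≡ 3, so v_3 = 3^{−1} = 9 (mod 13).
  i = 4 (α = 2): (2−6)(2−12)(2−11)(2−5) = (−4)·(−10)·(−9)·(−3) = 1080 ≡ 1, so v_4 = 1^{−1} = 1 (mod 13).
  i = 5 (α = 5): (5−6)(5−12)(5−11)(5−2) = (−1)·(−7)·(−6)·3 = −126 ≡ 4, so v_5 = 4^{−1} = 10 (mod 13).
  v = [9, 10, 9, 1, 10].
Step 2: syndromes of r = [9, 10, 9, 0, 3] (all sums mod 13).
  S_0 = Σ v_i r_i = 9·9 + 10·10 + 9·9 + 1·0 + 10·3 = 292 ≡ 6.
  S_1 = Σ v_i α_i r_i = 9·6·9 + 10·12·10 + 9·11·9 + 1·2·0 + 10·5·3 = 2727 ≡ 10.
  α_i^2 mod 13 = [10, 1, 4, 4, 12].
  S_2 = Σ v_i α_i^2 r_i = 9·10·9 + 10·1·10 + 9·4·9 + 1·4·0 + 10·12·3 = 1594 ≡ 8.
  S = (6, 10, 8) ≠ 0, so r is not a codeword (an error is present).
Step 3: locate the error. For a single error e at position i, S_ℓ = v_i·e·α_i^ℓ, so α_err = S_1/S_0.
  S_0^{−1} = 6^{−1} = 11 (mod 13), so α_err = 10·11 = 110 ≡ 6 = α_1. Error position i = 1.
  Consistency check: S_2/S_1 = 8·4 = 32 ≡ 6 = α_err ✓ (single-error assumption holds).
Step 4: error magnitude e = S_0/v_1 = S_0·∏_{j≠1}(α_1 − α_j) = 6·3 = 18 ≡ 5 (mod 13).
Step 5: correct position 1: c_1 = r_1 − e = 9 − 5 ≡ 4 (mod 13). Hence c = [4, 10, 9, 0, 3].
  Check: interpolating c through the α_i gives m(x) = 11 + 1·x (degree < 2) with m(α_i) = c_i for every i, so c is indeed a codeword.


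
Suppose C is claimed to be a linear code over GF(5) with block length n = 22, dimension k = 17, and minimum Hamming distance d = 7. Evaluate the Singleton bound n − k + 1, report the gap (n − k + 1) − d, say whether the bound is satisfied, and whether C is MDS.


Singleton RHS = n − k + 1 = 6, slack = -1, bound violated (no such code; not MDS).

Singleton bound: d ≤ n − k + 1.
Here n = 22, k = 17, so n − k + 1 = 6.
Given d = 7, check d ≤ 6: NO.
Slack = (n − k + 1) − d = -1.
The slack is negative: d = 7 exceeds n − k + 1 = 6 by 1, so the Singleton bound is violated and no linear [22, 17, 7]_5 code can exist. In particular it is not MDS (MDS requires d = n − k + 1 exactly).
Description: the claimed parameters are [22, 17, 7]_5; such a code would be impossible (violates the Singleton bound).


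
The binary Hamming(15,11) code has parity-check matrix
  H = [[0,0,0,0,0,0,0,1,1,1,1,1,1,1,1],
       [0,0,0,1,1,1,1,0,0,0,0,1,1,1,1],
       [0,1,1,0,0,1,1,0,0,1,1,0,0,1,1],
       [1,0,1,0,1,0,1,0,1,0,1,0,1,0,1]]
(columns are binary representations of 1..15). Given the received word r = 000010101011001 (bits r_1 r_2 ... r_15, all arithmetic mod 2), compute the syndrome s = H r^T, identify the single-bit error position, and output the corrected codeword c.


s = (0, 0, 1, 1)^T, error position = 3, corrected codeword c = 001010101011001

Compute s = H r^T mod 2 one row at a time:
  s_1 = 0 + 1 + 0 + 1 + 1 + 0 + 0 + 1 = 4 ≡ 0 (mod 2).
  s_2 = 0 + 1 + 0 + 1 + 1 + 0 + 0 + 1 = 4 ≡ 0 (mod 2).
  s_3 = 0 + 0 + 0 + 1 + 0 + 1 + 0 + 1 = 3 ≡ 1 (mod 2).
  s_4 = 0 + 0 + 1 + 1 + 1 + 1 + 0 + 1 = 5 ≡ 1 (mod 2).
s = (0, 0, 1, 1)^T — this equals column 3 of H (binary 0011), so error is at position 3.
Correct: flip bit 3 of r = 000010101011001 to get c = 001010101011001.


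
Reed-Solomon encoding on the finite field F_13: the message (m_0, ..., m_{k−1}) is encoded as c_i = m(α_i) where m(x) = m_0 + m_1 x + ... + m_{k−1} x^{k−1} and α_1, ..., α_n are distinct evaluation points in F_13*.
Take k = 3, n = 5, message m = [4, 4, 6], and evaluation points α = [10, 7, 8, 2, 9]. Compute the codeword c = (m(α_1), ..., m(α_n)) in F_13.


c = [7, 1, 4, 10, 6]

Message polynomial: m(x) = 4 + 4·x + 6·x^2 (mod 13).
For each evaluation point α_i, compute m(α_i) mod 13:
  α_1 = 10: Horner steps 6 → 12 → 7, so m(10) = 7.
  α_2 = 7: Horner steps 6 → 7 → 1, so m(7) = 1.
  α_3 = 8: Horner steps 6 → 0 → 4, so m(8) = 4.
  α_4 = 2: Horner steps 6 → 3 → 10, so m(2) = 10.
  α_5 = 9: Horner steps 6 → 6 → 6, so m(9) = 6.
Codeword c = [7, 1, 4, 10, 6] ∈ F_13^5.


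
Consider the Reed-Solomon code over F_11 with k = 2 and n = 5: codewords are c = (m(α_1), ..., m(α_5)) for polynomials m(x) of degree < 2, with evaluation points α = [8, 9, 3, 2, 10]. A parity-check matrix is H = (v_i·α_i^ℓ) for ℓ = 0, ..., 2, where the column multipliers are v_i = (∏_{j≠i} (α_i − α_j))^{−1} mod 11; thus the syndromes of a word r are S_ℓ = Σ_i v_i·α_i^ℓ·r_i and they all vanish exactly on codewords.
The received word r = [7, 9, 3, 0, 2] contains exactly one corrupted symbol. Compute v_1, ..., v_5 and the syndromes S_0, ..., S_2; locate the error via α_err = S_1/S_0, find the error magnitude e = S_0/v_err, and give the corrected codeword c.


S = (5, 1, 9), error at position 2, error magnitude e = 10, c = [7, 10, 3, 0, 2].

Step 1: column multipliers v_i = (∏_{j≠i}(α_i − α_j))^{−1} mod 11.
  i = 1 (α = 8): (8−9)(8−3)(8−2)(8−10) = (−1)·5·6·(−2) = 60 ≡ 5, so v_1 = 5^{−1} = 9 (mod 11).
  i = 2 (α = 9): (9−8)(9−3)(9−2)(9−10) = 1·6·7·(−1) = −42 ≡ 2, so v_2 = 2^{−1} = 6 (mod 11).
  i = 3 (α = 3): (3−8)(3−9)(3−2)(3−10) = (−5)·(−6)·1·(−7) = −210 ≡ 10, so v_3 = 10^{−1} = 10 (mod 11).
  i = 4 (α = 2): (2−8)(2−9)(2−3)(2−10) = (−6)·(−7)·(−1)·(−8) = 336 ≡ 6, so v_4 = 6^{−1} = 2 (mod 11).
  i = 5 (α = 10): (10−8)(10−9)(10−3)(10−2) = 2·1·7·8 = 112 ≡ 2, so v_5 = 2^{−1} = 6 (mod 11).
  v = [9, 6, 10, 2, 6].
Step 2: syndromes of r = [7, 9, 3, 0, 2] (all sums mod 11).
  S_0 = Σ v_i r_i = 9·7 + 6·9 + 10·3 + 2·0 + 6·2 = 159 ≡ 5.
  S_1 = Σ v_i α_i r_i = 9·8·7 + 6·9·9 + 10·3·3 + 2·2·0 + 6·10·2 = 1200 ≡ 1.
  α_i^2 mod 11 = [9, 4, 9, 4, 1].
  S_2 = Σ v_i α_i^2 r_i = 9·9·7 + 6·4·9 + 10·9·3 + 2·4·0 + 6·1·2 = 1065 ≡ 9.
  S = (5, 1, 9) ≠ 0, so r is not a codeword (an error is present).
Step 3: locate the error. For a single error e at position i, S_ℓ = v_i·e·α_i^ℓ, so α_err = S_1/S_0.
  S_0^{−1} = 5^{−1} = 9 (mod 11), so α_err = 1·9 = 9 ≡ 9 = α_2. Error position i = 2.
  Consistency check: S_2/S_1 = 9·1 = 9 ≡ 9 = α_err ✓ (single-error assumption holds).
Step 4: error magnitude e = S_0/v_2 = S_0·∏_{j≠2}(α_2 − α_j) = 5·2 = 10 ≡ 10 (mod 11).
Step 5: correct position 2: c_2 = r_2 − e = 9 − 10 ≡ 10 (mod 11). Hence c = [7, 10, 3, 0, 2].
  Check: interpolating c through the α_i gives m(x) = 5 + 3·x (degree < 2) with m(α_i) = c_i for every i, so c is indeed a codeword.


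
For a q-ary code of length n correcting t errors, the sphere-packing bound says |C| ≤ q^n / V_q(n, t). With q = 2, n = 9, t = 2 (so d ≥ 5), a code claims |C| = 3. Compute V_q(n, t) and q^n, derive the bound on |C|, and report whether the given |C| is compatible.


V_q(n, t) = 46, q^n = 512, Hamming bound = 11, |C| = 3 ≤ bound (satisfied).

Step 1: Compute V_q(n, t) = Σ_{j=0}^2 C(n, j) (q−1)^j.
  j = 0: C(9,0)·(1)^0 = 1·1 = 1.
  j = 1: C(9,1)·(1)^1 = 9·1 = 9.
  j = 2: C(9,2)·(1)^2 = 36·1 = 36.
  V_q(n, t) = 1 + 9 + 36 = 46.
Step 2: q^n = 2^9 = 512.
Step 3: Hamming bound ⌊q^n / V_q(n,t)⌋ = ⌊512/46⌋ = 11.
Step 4: Compare |C| = 3 to 11: satisfied.
The claimed |C| lies below the Hamming bound.


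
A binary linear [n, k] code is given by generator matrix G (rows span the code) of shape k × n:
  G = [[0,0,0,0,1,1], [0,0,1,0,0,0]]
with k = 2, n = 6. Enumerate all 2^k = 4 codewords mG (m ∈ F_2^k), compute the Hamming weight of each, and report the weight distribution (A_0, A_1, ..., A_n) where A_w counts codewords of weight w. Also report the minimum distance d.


Weight distribution: A_0 = 1, A_1 = 1, A_2 = 1, A_3 = 1. Minimum distance d = 1.

Enumerate all 2^2 = 4 messages m ∈ F_2^2.
For each, compute codeword c = mG in F_2^6, then tally its weight.
  m = 00 → c = 000000, weight = 0.
  m = 10 → c = 000011, weight = 2.
  m = 01 → c = 001000, weight = 1.
  m = 11 → c = 001011, weight = 3.
Tally weights:
  weight 0: 1 codewords.
  weight 1: 1 codewords.
  weight 2: 1 codewords.
  weight 3: 1 codewords.
Minimum distance d = smallest w > 0 with A_w > 0 = 1.
Sanity: Σ A_w = 4 = 2^2 = 4 ✓.


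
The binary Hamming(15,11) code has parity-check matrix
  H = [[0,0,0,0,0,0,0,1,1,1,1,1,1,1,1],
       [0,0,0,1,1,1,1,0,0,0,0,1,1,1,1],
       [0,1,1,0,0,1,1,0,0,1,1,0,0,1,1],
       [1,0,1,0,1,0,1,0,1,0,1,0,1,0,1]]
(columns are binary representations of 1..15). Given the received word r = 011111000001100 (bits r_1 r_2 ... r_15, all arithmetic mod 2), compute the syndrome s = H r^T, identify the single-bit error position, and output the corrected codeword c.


s = (0, 1, 1, 1)^T, error position = 7, corrected codeword c = 011111100001100

Compute s = H r^T mod 2 one row at a time:
  s_1 = 0 + 0 + 0 + 0 + 1 + 1 + 0 + 0 = 2 ≡ 0 (mod 2).
  s_2 = 1 + 1 + 1 + 0 + 1 + 1 + 0 + 0 = 5 ≡ 1 (mod 2).
  s_3 = 1 + 1 + 1 + 0 + 0 + 0 + 0 + 0 = 3 ≡ 1 (mod 2).
  s_4 = 0 + 1 + 1 + 0 + 0 + 0 + 1 + 0 = 3 ≡ 1 (mod 2).
s = (0, 1, 1, 1)^T — this equals column 7 of H (binary 0111), so error is at position 7.
Correct: flip bit 7 of r = 011111000001100 to get c = 011111100001100.


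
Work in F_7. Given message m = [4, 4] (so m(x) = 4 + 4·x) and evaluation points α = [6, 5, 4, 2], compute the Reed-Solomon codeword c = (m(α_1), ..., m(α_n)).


c = [0, 3, 6, 5]

Message polynomial: m(x) = 4 + 4·x (mod 7).
For each evaluation point α_i, compute m(α_i) mod 7:
  α_1 = 6: Horner steps 4 → 0, so m(6) = 0.
  α_2 = 5: Horner steps 4 → 3, so m(5) = 3.
  α_3 = 4: Horner steps 4 → 6, so m(4) = 6.
  α_4 = 2: Horner steps 4 → 5, so m(2) = 5.
Codeword c = [0, 3, 6, 5] ∈ F_7^4.


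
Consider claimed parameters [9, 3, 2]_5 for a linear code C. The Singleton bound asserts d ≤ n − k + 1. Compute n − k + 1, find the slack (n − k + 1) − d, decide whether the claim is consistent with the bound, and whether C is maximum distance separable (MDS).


Singleton RHS = n − k + 1 = 7, slack = 5, bound satisfied, not MDS.

Singleton bound: d ≤ n − k + 1.
Here n = 9, k = 3, so n − k + 1 = 7.
Given d = 2, check d ≤ 7: YES.
Slack = (n − k + 1) − d = 5.
The code is NOT MDS (slack = 5 > 0).
Description: the claimed parameters are [9, 3, 2]_5; such a code would be non-MDS.


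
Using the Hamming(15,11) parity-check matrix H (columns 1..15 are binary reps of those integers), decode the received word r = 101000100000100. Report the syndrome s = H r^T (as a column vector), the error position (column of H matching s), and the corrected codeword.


s = (1, 0, 0, 0)^T, error position = 8, corrected codeword c = 101000110000100

Compute s = H r^T mod 2 one row at a time:
  s_1 = 0 + 0 + 0 + 0 + 0 + 1 + 0 + 0 = 1 ≡ 1 (mod 2).
  s_2 = 0 + 0 + 0 + 1 + 0 + 1 + 0 + 0 = 2 ≡ 0 (mod 2).
  s_3 = 0 + 1 + 0 + 1 + 0 + 0 + 0 + 0 = 2 ≡ 0 (mod 2).
  s_4 = 1 + 1 + 0 + 1 + 0 + 0 + 1 + 0 = 4 ≡ 0 (mod 2).
s = (1, 0, 0, 0)^T — this equals column 8 of H (binary 1000), so error is at position 8.
Correct: flip bit 8 of r = 101000100000100 to get c = 101000110000100.


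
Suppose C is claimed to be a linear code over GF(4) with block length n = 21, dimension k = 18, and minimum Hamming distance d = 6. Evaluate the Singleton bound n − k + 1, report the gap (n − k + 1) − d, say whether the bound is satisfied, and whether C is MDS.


Singleton RHS = n − k + 1 = 4, slack = -2, bound violated (no such code; not MDS).

Singleton bound: d ≤ n − k + 1.
Here n = 21, k = 18, so n − k + 1 = 4.
Given d = 6, check d ≤ 4: NO.
Slack = (n − k + 1) − d = -2.
The slack is negative: d = 6 exceeds n − k + 1 = 4 by 2, so the Singleton bound is violated and no linear [21, 18, 6]_4 code can exist. In particular it is not MDS (MDS requires d = n − k + 1 exactly).
Description: the claimed parameters are [21, 18, 6]_4; such a code would be impossible (violates the Singleton bound).


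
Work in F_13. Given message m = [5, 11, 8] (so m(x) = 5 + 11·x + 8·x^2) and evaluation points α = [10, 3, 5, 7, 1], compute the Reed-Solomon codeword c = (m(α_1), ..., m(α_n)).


c = [5, 6, 0, 6, 11]

Message polynomial: m(x) = 5 + 11·x + 8·x^2 (mod 13).
For each evaluation point α_i, compute m(α_i) mod 13:
  α_1 = 10: Horner steps 8 → 0 → 5, so m(10) = 5.
  α_2 = 3: Horner steps 8 → 9 → 6, so m(3) = 6.
  α_3 = 5: Horner steps 8 → 12 → 0, so m(5) = 0.
  α_4 = 7: Horner steps 8 → 2 → 6, so m(7) = 6.
  α_5 = 1: Horner steps 8 → 6 → 11, so m(1) = 11.
Codeword c = [5, 6, 0, 6, 11] ∈ F_13^5.


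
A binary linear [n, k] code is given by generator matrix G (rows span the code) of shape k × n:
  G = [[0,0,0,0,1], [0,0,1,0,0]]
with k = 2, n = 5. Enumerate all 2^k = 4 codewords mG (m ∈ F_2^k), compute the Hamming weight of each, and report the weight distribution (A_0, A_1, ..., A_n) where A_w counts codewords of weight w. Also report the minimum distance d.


Weight distribution: A_0 = 1, A_1 = 2, A_2 = 1. Minimum distance d = 1.

Enumerate all 2^2 = 4 messages m ∈ F_2^2.
For each, compute codeword c = mG in F_2^5, then tally its weight.
  m = 00 → c = 00000, weight = 0.
  m = 10 → c = 00001, weight = 1.
  m = 01 → c = 00100, weight = 1.
  m = 11 → c = 00101, weight = 2.
Tally weights:
  weight 0: 1 codewords.
  weight 1: 2 codewords.
  weight 2: 1 codewords.
Minimum distance d = smallest w > 0 with A_w > 0 = 1.
Sanity: Σ A_w = 4 = 2^2 = 4 ✓.


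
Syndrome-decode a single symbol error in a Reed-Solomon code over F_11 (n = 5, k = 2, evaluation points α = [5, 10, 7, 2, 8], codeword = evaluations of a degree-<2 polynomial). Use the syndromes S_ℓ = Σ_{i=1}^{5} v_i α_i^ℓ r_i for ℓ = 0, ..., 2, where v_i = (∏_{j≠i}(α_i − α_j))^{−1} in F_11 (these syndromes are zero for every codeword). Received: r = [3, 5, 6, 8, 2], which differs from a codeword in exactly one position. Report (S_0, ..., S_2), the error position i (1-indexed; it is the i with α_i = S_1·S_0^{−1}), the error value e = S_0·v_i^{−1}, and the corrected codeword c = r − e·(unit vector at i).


S = (3, 6, 1), error at position 4, error magnitude e = 4, c = [3, 5, 6, 4, 2].

Step 1: column multipliers v_i = (∏_{j≠i}(α_i − α_j))^{−1} mod 11.
  i = 1 (α = 5): (5−10)(5−7)(5−2)(5−8) = (−5)·(−2)·3·(−3) = −90 ≡ 9, so v_1 = 9^{−1} = 5 (mod 11).
  i = 2 (α = 10): (10−5)(10−7)(10−2)(10−8) = 5·3·8·2 = 240 ≡ 9, so v_2 = 9^{−1} = 5 (mod 11).
  i = 3 (α = 7): (7−5)(7−10)(7−2)(7−8) = 2·(−3)·5·(−1) = 30 ≡ 8, so v_3 = 8^{−1} = 7 (mod 11).
  i = 4 (α = 2): (2−5)(2−10)(2−7)(2−8) = (−3)·(−8)·(−5)·(−6) = 720 ≡ 5, so v_4 = 5^{−1} = 9 (mod 11).
  i = 5 (α = 8): (8−5)(8−10)(8−7)(8−2) = 3·(−2)·1·6 = −36 ≡ 8, so v_5 = 8^{−1} = 7 (mod 11).
  v = [5, 5, 7, 9, 7].
Step 2: syndromes of r = [3, 5, 6, 8, 2] (all sums mod 11).
  S_0 = Σ v_i r_i = 5·3 + 5·5 + 7·6 + 9·8 + 7·2 = 168 ≡ 3.
  S_1 = Σ v_i α_i r_i = 5·5·3 + 5·10·5 + 7·7·6 + 9·2·8 + 7·8·2 = 875 ≡ 6.
  α_i^2 mod 11 = [3, 1, 5, 4, 9].
  S_2 = Σ v_i α_i^2 r_i = 5·3·3 + 5·1·5 + 7·5·6 + 9·4·8 + 7·9·2 = 694 ≡ 1.
  S = (3, 6, 1) ≠ 0, so r is not a codeword (an error is present).
Step 3: locate the error. For a single error e at position i, S_ℓ = v_i·e·α_i^ℓ, so α_err = S_1/S_0.
  S_0^{−1} = 3^{−1} = 4 (mod 11), so α_err = 6·4 = 24 ≡ 2 = α_4. Error position i = 4.
  Consistency check: S_2/S_1 = 1·2 = 2 ≡ 2 = α_err ✓ (single-error assumption holds).
Step 4: error magnitude e = S_0/v_4 = S_0·∏_{j≠4}(α_4 − α_j) = 3·5 = 15 ≡ 4 (mod 11).
Step 5: correct position 4: c_4 = r_4 − e = 8 − 4 ≡ 4 (mod 11). Hence c = [3, 5, 6, 4, 2].
  Check: interpolating c through the α_i gives m(x) = 1 + 7·x (degree < 2) with m(α_i) = c_i for every i, so c is indeed a codeword.
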